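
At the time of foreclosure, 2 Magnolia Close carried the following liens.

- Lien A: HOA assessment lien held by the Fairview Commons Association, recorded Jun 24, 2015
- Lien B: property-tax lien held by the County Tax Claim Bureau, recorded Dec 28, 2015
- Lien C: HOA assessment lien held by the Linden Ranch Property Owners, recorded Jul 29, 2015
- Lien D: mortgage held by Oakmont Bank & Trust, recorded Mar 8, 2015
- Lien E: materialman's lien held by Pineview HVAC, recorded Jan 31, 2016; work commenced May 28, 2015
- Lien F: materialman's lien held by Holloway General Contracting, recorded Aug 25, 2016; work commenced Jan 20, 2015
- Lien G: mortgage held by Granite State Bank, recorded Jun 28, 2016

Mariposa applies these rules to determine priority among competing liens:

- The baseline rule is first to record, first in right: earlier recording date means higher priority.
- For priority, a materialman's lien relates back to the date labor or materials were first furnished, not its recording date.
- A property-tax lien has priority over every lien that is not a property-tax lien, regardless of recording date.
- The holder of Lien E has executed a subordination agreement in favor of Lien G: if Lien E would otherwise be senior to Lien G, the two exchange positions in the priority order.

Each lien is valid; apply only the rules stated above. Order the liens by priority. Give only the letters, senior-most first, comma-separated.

Adjusting effective dates: E is treated as recorded May 28, 2015, the work-commencement date; F is treated as recorded Jan 20, 2015, the work-commencement date.
B is a property-tax lien, so it outranks all other liens regardless of date.
The other liens, earliest effective date first: F (Jan 20, 2015), D (Mar 8, 2015), E (May 28, 2015), A (Jun 24, 2015), C (Jul 29, 2015), G (Jun 28, 2016).
E would otherwise be senior to G, so under the subordination agreement E and G exchange positions.

B, F, D, G, A, C, E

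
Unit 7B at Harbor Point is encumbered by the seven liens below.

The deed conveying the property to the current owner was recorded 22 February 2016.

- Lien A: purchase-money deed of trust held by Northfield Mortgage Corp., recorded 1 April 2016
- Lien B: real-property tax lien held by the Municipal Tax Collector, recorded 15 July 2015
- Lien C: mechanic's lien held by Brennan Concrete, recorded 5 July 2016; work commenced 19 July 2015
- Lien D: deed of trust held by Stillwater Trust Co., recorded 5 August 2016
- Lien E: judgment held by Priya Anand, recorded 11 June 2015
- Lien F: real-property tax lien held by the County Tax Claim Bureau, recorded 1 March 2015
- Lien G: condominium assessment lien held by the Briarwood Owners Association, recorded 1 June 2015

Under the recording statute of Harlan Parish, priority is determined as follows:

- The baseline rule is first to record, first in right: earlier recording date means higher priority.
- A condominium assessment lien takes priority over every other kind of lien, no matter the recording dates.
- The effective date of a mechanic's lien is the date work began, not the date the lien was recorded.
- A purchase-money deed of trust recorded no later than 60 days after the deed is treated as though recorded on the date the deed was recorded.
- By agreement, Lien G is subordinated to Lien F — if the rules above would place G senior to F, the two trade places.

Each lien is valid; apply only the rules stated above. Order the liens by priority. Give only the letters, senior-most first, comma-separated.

F, G, E, B, C, A, D

Effective dates: A was recorded within the 60-day window, so its effective date is the deed date 22 February 2016; C is treated as recorded 19 July 2015, the work-commencement date.
G is a condominium assessment lien, so it outranks all other liens regardless of date.
Among the remaining liens, by effective date: F (1 March 2015), E (11 June 2015), B (15 July 2015), C (19 July 2015), A (22 February 2016), D (5 August 2016).
The subordination applies — G was senior to F — so G and F swap.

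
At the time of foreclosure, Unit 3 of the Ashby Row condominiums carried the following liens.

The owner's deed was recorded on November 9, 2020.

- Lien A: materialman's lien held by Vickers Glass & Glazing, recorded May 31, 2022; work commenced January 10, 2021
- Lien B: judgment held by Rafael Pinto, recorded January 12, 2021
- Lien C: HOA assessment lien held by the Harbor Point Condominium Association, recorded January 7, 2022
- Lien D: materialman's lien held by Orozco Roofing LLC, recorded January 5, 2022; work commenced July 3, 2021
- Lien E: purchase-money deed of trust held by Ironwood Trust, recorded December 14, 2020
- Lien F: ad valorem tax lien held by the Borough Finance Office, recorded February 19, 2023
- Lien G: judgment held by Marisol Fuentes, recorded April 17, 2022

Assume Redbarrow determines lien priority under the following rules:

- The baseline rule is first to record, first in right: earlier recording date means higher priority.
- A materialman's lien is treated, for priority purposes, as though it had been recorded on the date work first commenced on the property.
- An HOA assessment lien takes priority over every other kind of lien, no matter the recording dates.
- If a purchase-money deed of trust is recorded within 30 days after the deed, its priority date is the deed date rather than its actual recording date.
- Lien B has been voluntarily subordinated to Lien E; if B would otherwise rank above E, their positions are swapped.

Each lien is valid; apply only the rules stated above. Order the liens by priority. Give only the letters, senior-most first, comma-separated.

C, E, A, B, D, G, F

First, effective dates: A's effective date is January 10, 2021, when work began; D relates back to July 3, 2021 (work commenced); E was recorded 35 days after the deed, outside the 30-day window, so it keeps its recording date.
C, as an HOA assessment lien, has superpriority and ranks first.
Ordering the rest by effective date: E (December 14, 2020), A (January 10, 2021), B (January 12, 2021), D (July 3, 2021), G (April 17, 2022), F (February 19, 2023).
B already ranks below E; the subordination has no effect.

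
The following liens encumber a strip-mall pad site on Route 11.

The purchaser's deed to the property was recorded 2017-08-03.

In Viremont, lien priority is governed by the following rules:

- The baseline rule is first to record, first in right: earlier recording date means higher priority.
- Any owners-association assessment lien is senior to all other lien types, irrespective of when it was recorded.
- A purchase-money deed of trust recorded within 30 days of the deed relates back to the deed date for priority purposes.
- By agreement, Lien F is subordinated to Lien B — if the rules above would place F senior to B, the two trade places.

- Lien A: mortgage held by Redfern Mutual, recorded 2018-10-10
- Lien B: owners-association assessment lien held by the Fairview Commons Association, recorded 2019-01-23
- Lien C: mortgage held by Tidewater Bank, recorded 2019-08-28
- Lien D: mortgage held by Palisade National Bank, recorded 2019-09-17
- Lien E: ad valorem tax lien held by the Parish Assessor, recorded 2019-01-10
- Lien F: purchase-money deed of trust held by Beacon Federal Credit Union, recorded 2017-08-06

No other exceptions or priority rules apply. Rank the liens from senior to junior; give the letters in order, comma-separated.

Effective dates after the stated exceptions: F's effective date is the deed date, 2017-08-03.
B is an owners-association assessment lien and takes priority over every other lien.
Remaining liens by effective date: F (2017-08-03), A (2018-10-10), E (2019-01-10), C (2019-08-28), D (2019-09-17).
F is already junior to B, so the subordination agreement changes nothing.

B, F, A, E, C, D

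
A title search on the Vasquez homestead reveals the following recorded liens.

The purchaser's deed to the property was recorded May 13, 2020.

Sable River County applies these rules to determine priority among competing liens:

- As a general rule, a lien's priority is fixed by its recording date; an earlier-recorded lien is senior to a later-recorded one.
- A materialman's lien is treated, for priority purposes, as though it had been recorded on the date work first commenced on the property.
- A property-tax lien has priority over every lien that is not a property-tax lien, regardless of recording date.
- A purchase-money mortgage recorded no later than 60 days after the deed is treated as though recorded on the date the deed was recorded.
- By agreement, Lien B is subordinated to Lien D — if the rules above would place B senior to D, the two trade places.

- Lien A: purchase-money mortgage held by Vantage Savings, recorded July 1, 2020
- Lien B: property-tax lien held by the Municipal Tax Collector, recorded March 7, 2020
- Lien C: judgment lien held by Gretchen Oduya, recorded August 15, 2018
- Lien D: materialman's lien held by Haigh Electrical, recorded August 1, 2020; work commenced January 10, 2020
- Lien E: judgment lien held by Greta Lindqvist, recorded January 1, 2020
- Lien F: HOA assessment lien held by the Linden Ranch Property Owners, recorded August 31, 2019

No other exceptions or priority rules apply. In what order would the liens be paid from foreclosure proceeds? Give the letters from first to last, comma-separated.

Adjusting effective dates: A's effective date is the deed date, May 13, 2020; D relates back to January 10, 2020 (work commenced).
B is a property-tax lien and takes priority over every other lien.
Among the remaining liens, by effective date: C (August 15, 2018), F (August 31, 2019), E (January 1, 2020), D (January 10, 2020), A (May 13, 2020).
The subordination applies — B was senior to D — so B and D swap.

D, C, F, E, B, A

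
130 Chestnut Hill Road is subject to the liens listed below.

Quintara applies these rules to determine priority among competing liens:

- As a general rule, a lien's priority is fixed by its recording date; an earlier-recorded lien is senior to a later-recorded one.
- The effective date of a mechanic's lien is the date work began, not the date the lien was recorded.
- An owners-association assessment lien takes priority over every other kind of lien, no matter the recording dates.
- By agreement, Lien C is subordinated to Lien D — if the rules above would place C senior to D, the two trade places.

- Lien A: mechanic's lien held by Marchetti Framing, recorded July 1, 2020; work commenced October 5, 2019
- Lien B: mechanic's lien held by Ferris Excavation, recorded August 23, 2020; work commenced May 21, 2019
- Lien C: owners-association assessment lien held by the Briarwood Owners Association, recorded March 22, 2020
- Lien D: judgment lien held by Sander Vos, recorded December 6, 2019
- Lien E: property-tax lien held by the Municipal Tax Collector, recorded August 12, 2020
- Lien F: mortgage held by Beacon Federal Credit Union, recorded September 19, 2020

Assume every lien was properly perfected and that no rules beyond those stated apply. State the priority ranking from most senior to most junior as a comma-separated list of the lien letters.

Effective dates: A relates back to October 5, 2019 (work commenced); B's effective date is May 21, 2019, when work began.
C is an owners-association assessment lien, so it outranks all other liens regardless of date.
The other liens, earliest effective date first: B (May 21, 2019), A (October 5, 2019), D (December 6, 2019), E (August 12, 2020), F (September 19, 2020).
Because C would otherwise rank above D, the subordination swaps them.

D, B, A, C, E, F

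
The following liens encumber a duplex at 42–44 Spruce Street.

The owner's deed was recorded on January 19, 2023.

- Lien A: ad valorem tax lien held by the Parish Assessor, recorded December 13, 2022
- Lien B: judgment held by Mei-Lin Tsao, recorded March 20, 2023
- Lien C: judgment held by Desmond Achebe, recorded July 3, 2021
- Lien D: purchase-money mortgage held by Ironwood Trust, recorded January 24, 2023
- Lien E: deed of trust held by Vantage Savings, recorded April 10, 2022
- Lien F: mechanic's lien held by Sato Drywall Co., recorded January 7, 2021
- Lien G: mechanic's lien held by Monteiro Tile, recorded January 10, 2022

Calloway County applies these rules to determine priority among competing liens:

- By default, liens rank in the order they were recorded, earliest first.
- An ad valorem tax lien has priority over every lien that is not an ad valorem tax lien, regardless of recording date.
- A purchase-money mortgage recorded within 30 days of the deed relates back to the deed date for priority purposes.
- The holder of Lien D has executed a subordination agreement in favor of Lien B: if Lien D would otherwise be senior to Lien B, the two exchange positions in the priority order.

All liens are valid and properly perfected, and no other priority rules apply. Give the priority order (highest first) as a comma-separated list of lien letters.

Adjusting effective dates: D relates back to the deed date January 19, 2023.
A is an ad valorem tax lien, so it outranks all other liens regardless of date.
Ordering the rest by effective date: F (January 7, 2021), C (July 3, 2021), G (January 10, 2022), E (April 10, 2022), D (January 19, 2023), B (March 20, 2023).
The subordination applies — D was senior to B — so D and B swap.

A, F, C, G, E, B, D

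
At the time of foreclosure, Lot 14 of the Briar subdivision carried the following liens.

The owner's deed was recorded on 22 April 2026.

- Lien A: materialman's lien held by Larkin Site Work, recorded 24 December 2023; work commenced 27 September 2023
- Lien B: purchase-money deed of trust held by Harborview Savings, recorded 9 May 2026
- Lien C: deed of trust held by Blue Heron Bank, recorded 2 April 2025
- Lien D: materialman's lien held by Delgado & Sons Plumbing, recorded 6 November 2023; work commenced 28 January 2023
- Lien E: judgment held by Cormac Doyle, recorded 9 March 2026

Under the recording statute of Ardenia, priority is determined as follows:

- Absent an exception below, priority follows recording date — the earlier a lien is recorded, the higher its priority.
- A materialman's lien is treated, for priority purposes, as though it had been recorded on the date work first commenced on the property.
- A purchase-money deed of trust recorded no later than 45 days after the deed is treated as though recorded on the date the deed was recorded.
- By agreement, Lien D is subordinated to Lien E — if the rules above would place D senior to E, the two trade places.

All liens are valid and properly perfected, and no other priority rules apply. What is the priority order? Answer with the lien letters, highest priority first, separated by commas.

E, A, C, D, B

First, effective dates: A's effective date is 27 September 2023, when work began; B relates back to the deed date 22 April 2026; D's effective date is 28 January 2023, when work began.
By effective date, earliest first: D (28 January 2023), A (27 September 2023), C (2 April 2025), E (9 March 2026), B (22 April 2026).
D is senior to E before the subordination, so the two trade places.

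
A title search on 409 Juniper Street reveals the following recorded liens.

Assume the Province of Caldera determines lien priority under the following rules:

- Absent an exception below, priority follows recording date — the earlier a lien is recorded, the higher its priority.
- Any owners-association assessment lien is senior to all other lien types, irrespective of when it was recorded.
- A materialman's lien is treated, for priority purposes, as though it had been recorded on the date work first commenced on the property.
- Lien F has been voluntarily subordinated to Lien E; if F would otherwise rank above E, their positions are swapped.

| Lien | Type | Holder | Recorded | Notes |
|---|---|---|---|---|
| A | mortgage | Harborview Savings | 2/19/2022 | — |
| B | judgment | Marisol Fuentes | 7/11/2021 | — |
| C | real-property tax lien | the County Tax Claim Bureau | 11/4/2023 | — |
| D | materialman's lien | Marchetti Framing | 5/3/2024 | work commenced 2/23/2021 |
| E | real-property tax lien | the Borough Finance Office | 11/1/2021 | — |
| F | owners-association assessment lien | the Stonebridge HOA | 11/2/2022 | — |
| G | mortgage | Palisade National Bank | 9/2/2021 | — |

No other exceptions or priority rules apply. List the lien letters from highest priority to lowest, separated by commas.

E, D, B, G, F, A, C

First, effective dates: D's effective date is 2/23/2021, when work began.
F is an owners-association assessment lien and takes priority over every other lien.
Among the remaining liens, by effective date: D (2/23/2021), B (7/11/2021), G (9/2/2021), E (11/1/2021), A (2/19/2022), C (11/4/2023).
F would otherwise be senior to E, so under the subordination agreement F and E exchange positions.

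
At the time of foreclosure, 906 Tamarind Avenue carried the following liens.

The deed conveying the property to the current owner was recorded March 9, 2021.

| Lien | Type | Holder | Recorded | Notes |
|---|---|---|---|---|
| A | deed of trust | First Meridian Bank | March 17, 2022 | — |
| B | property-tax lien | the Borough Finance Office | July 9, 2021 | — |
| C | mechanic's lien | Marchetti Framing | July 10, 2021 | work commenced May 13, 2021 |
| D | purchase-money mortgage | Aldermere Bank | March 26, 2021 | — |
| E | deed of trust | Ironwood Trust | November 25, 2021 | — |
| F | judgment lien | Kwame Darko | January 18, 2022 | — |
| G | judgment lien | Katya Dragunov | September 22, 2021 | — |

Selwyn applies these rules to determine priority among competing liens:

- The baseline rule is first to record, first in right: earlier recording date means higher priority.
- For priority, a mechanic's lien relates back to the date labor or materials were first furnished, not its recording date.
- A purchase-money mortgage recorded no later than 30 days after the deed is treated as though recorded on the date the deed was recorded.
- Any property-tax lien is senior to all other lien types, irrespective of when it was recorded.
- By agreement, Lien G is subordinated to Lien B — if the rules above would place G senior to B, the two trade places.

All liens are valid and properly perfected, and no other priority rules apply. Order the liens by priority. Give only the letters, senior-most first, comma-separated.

Effective dates: C is treated as recorded May 13, 2021, the work-commencement date; D's effective date is the deed date, March 9, 2021.
B is a property-tax lien and takes priority over every other lien.
Ordering the rest by effective date: D (March 9, 2021), C (May 13, 2021), G (September 22, 2021), E (November 25, 2021), F (January 18, 2022), A (March 17, 2022).
Since G is not senior to B, the subordination leaves the order unchanged.

B, D, C, G, E, F, A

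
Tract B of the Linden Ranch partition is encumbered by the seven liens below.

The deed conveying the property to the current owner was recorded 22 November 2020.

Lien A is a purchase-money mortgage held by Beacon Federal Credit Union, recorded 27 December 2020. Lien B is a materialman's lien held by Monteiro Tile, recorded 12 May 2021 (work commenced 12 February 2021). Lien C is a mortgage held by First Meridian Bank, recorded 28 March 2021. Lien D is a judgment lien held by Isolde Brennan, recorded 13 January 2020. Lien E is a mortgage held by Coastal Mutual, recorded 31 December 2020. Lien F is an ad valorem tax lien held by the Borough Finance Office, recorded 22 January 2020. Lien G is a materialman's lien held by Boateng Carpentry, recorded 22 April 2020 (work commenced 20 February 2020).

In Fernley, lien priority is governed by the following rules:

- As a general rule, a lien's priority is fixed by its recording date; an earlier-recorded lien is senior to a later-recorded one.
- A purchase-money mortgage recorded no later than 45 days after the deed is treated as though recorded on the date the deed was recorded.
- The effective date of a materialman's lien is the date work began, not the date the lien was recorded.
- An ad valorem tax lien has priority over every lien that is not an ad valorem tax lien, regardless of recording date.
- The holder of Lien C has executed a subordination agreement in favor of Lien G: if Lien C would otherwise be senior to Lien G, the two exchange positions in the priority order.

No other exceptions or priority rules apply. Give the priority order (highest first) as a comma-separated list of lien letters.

First, effective dates: A's effective date is the deed date, 22 November 2020; B's effective date is 12 February 2021, when work began; G relates back to 20 February 2020 (work commenced).
F is an ad valorem tax lien and takes priority over every other lien.
Ordering the rest by effective date: D (13 January 2020), G (20 February 2020), A (22 November 2020), E (31 December 2020), B (12 February 2021), C (28 March 2021).
Since C is not senior to G, the subordination leaves the order unchanged.

F, D, G, A, E, B, C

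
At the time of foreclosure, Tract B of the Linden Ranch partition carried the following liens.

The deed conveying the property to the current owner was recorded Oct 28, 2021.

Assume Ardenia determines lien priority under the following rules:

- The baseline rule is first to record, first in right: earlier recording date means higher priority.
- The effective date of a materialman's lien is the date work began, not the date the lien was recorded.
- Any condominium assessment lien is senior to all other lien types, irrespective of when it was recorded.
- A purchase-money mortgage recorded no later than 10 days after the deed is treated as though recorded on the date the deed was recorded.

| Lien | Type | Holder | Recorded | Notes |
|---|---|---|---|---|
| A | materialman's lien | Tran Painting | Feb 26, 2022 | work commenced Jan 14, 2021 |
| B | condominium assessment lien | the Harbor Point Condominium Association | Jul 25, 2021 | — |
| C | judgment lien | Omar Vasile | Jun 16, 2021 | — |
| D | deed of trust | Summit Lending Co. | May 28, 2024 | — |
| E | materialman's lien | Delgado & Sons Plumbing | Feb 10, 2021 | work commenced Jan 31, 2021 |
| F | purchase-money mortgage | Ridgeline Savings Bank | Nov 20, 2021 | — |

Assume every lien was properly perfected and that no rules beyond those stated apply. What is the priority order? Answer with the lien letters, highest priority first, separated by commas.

Effective dates after the stated exceptions: A relates back to Jan 14, 2021 (work commenced); E is treated as recorded Jan 31, 2021, the work-commencement date; F was recorded 23 days after the deed, outside the 10-day window, so it keeps its recording date.
B is a condominium assessment lien, so it outranks all other liens regardless of date.
Among the remaining liens, by effective date: A (Jan 14, 2021), E (Jan 31, 2021), C (Jun 16, 2021), F (Nov 20, 2021), D (May 28, 2024).

B, A, E, C, F, D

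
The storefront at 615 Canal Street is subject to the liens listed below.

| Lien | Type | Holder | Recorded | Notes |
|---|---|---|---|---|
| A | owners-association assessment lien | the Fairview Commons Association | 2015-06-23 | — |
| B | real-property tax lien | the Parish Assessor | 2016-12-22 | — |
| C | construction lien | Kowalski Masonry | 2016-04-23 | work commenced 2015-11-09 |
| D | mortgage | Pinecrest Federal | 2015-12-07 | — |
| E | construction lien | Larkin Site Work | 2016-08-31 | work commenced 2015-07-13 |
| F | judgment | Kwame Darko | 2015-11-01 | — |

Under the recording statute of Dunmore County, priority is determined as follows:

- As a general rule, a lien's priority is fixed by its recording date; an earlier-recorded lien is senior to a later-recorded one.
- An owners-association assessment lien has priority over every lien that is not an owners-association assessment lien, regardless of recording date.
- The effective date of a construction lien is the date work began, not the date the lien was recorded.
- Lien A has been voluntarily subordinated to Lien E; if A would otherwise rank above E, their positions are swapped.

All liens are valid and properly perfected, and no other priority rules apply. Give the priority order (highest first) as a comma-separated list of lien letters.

E, A, F, C, D, B

Effective dates after the stated exceptions: C's effective date is 2015-11-09, when work began; E is treated as recorded 2015-07-13, the work-commencement date.
A, as an owners-association assessment lien, has superpriority and ranks first.
Remaining liens by effective date: E (2015-07-13), F (2015-11-01), C (2015-11-09), D (2015-12-07), B (2016-12-22).
A would otherwise be senior to E, so under the subordination agreement A and E exchange positions.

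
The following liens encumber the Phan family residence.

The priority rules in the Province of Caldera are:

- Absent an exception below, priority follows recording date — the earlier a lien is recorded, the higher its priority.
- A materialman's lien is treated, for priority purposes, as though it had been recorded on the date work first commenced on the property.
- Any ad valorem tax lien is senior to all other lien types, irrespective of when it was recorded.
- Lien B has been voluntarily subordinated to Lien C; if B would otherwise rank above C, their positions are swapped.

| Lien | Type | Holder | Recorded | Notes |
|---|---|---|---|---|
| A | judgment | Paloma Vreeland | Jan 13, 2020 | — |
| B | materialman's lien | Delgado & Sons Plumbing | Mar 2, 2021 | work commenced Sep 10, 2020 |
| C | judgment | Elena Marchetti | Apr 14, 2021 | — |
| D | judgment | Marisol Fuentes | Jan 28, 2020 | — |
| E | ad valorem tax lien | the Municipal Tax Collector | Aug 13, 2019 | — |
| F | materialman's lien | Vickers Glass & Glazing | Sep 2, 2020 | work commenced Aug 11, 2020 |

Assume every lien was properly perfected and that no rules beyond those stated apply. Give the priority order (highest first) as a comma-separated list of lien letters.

Effective dates: B relates back to Sep 10, 2020 (work commenced); F relates back to Aug 11, 2020 (work commenced).
As an ad valorem tax lien, E is senior to every other lien.
Among the remaining liens, by effective date: A (Jan 13, 2020), D (Jan 28, 2020), F (Aug 11, 2020), B (Sep 10, 2020), C (Apr 14, 2021).
B would otherwise be senior to C, so under the subordination agreement B and C exchange positions.

E, A, D, F, C, B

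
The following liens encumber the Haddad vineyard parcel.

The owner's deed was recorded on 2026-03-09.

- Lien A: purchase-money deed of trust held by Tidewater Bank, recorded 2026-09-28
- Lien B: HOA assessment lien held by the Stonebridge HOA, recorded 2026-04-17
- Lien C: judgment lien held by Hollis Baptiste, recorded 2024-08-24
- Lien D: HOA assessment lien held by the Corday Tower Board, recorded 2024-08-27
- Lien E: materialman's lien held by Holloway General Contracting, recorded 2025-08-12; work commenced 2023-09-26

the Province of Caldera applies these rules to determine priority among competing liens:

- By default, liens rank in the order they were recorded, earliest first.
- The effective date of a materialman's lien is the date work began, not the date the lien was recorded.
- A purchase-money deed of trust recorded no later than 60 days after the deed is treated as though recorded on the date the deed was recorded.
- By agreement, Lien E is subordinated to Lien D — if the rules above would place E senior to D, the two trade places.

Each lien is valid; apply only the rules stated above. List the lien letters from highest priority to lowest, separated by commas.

Effective dates after the stated exceptions: A was recorded 203 days after the deed — beyond 60 days — so no relation-back applies; E is treated as recorded 2023-09-26, the work-commencement date.
Ordering by effective date: E (2023-09-26), C (2024-08-24), D (2024-08-27), B (2026-04-17), A (2026-09-28).
E is senior to D before the subordination, so the two trade places.

D, C, E, B, A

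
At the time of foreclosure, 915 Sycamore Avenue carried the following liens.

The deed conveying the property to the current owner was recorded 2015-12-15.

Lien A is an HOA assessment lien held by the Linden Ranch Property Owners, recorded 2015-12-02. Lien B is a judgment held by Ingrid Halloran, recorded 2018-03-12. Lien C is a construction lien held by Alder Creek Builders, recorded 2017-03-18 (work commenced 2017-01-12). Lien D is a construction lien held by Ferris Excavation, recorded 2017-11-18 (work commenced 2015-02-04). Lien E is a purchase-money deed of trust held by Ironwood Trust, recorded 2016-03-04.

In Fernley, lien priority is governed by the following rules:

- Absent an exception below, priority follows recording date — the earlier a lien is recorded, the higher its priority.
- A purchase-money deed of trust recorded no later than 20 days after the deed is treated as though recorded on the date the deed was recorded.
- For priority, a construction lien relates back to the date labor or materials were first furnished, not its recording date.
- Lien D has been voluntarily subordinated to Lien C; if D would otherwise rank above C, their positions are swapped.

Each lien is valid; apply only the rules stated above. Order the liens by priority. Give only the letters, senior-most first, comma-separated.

Effective dates after the stated exceptions: C is treated as recorded 2017-01-12, the work-commencement date; D is treated as recorded 2015-02-04, the work-commencement date; E was recorded 80 days after the deed — beyond 20 days — so no relation-back applies.
By effective date: D (2015-02-04), A (2015-12-02), E (2016-03-04), C (2017-01-12), B (2018-03-12).
Because D would otherwise rank above C, the subordination swaps them.

C, A, E, D, B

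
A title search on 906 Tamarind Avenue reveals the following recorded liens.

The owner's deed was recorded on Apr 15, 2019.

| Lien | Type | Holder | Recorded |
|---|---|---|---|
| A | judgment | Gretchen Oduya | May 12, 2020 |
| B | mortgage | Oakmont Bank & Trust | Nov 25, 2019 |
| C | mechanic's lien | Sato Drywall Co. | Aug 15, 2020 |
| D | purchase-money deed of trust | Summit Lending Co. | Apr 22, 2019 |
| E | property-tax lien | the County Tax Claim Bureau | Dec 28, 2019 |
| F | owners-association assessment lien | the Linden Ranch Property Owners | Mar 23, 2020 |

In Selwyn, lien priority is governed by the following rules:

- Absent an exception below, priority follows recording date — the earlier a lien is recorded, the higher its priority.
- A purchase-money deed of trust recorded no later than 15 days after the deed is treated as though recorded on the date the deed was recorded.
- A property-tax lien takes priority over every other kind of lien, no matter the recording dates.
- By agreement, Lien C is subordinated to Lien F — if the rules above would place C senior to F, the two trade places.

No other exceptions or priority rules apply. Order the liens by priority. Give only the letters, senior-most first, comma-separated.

E, D, B, F, A, C

Effective dates after the stated exceptions: D relates back to the deed date Apr 15, 2019.
As a property-tax lien, E is senior to every other lien.
Ordering the rest by effective date: D (Apr 15, 2019), B (Nov 25, 2019), F (Mar 23, 2020), A (May 12, 2020), C (Aug 15, 2020).
C is already junior to F, so the subordination agreement changes nothing.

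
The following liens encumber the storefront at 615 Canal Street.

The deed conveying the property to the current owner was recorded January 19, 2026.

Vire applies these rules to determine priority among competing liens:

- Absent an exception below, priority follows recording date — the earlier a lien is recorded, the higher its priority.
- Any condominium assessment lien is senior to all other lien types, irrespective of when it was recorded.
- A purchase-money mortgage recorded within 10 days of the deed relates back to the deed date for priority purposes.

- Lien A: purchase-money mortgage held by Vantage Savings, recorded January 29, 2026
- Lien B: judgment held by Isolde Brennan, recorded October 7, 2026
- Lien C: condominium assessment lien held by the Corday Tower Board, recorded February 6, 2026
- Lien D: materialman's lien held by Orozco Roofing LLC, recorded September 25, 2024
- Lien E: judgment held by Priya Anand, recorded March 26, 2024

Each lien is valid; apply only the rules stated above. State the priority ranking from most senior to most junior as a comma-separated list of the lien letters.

Effective dates after the stated exceptions: A relates back to the deed date January 19, 2026.
C is a condominium assessment lien, so it outranks all other liens regardless of date.
Among the remaining liens, by effective date: E (March 26, 2024), D (September 25, 2024), A (January 19, 2026), B (October 7, 2026).

C, E, D, A, B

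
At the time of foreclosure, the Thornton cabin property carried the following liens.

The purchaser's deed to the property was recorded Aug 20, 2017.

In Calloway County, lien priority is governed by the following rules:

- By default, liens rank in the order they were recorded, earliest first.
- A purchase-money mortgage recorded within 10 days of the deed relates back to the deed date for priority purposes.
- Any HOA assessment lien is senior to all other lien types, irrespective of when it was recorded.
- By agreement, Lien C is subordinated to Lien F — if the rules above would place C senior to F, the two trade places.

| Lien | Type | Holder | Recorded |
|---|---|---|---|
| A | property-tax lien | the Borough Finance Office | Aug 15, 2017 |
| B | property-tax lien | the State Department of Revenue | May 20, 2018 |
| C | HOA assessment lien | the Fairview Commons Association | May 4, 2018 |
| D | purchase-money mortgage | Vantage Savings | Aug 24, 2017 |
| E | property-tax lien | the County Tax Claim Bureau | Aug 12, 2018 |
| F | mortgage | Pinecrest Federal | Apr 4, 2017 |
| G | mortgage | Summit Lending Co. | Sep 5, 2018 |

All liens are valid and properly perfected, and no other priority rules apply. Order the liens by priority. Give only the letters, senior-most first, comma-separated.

F, C, A, D, B, E, G

Adjusting effective dates: D was recorded within the 10-day window, so its effective date is the deed date Aug 20, 2017.
C is an HOA assessment lien, so it outranks all other liens regardless of date.
The other liens, earliest effective date first: F (Apr 4, 2017), A (Aug 15, 2017), D (Aug 20, 2017), B (May 20, 2018), E (Aug 12, 2018), G (Sep 5, 2018).
The subordination applies — C was senior to F — so C and F swap.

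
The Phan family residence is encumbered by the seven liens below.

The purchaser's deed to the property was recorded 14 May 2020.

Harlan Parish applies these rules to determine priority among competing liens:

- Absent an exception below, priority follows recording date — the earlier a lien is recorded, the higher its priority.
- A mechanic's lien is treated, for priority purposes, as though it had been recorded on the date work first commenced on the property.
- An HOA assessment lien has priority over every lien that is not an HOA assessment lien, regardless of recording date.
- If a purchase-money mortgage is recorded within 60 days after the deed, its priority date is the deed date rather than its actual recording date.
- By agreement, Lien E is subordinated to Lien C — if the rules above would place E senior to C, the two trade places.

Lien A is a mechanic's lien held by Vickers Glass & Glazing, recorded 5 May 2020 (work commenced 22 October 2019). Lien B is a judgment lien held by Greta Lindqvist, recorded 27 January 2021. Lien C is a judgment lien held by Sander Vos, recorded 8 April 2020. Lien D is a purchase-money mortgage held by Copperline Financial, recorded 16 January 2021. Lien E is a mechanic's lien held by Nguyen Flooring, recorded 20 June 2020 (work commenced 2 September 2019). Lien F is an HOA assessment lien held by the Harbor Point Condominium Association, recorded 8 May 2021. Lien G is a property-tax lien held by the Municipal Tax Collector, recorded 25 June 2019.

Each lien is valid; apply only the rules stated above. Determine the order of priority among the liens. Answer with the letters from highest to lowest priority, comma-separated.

F, G, C, A, E, D, B

Adjusting effective dates: A relates back to 22 October 2019 (work commenced); D missed the 60-day window (247 days after the deed), so its recording date stands; E is treated as recorded 2 September 2019, the work-commencement date.
F is an HOA assessment lien, so it outranks all other liens regardless of date.
Remaining liens by effective date: G (25 June 2019), E (2 September 2019), A (22 October 2019), C (8 April 2020), D (16 January 2021), B (27 January 2021).
The subordination applies — E was senior to C — so E and C swap.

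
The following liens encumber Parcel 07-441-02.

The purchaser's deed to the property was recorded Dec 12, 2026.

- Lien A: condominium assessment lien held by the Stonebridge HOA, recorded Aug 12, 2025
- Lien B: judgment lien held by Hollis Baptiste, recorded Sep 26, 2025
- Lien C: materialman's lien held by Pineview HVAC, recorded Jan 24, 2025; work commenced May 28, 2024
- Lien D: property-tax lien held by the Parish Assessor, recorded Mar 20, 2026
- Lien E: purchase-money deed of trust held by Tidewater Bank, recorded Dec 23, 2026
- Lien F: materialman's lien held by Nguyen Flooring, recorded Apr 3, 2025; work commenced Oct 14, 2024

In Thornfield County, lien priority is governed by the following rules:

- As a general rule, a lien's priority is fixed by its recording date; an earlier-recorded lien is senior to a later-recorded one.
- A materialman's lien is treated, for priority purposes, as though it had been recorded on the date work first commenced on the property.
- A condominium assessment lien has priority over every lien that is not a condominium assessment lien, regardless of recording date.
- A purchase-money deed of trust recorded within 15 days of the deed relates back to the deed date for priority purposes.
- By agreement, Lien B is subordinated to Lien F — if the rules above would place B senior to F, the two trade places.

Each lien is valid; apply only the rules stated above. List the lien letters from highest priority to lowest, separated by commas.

A, C, F, B, D, E

Effective dates: C's effective date is May 28, 2024, when work began; E was recorded within the 15-day window, so its effective date is the deed date Dec 12, 2026; F relates back to Oct 14, 2024 (work commenced).
A is a condominium assessment lien, so it outranks all other liens regardless of date.
Ordering the rest by effective date: C (May 28, 2024), F (Oct 14, 2024), B (Sep 26, 2025), D (Mar 20, 2026), E (Dec 12, 2026).
B is already junior to F, so the subordination agreement changes nothing.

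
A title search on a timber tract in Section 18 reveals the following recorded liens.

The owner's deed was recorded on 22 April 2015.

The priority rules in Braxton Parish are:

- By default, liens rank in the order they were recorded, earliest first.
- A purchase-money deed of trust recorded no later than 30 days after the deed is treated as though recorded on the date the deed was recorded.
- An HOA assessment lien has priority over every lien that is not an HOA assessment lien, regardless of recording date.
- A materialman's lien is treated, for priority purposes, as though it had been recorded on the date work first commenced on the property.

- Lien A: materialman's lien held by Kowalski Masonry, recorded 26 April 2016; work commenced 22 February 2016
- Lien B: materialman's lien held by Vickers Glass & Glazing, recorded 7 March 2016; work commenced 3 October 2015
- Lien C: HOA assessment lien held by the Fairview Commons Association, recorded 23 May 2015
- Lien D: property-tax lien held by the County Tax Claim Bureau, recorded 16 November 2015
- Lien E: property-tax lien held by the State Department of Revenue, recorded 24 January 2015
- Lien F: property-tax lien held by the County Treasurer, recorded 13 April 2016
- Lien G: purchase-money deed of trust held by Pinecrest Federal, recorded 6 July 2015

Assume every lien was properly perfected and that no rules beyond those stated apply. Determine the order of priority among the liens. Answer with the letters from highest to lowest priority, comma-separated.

Adjusting effective dates: A is treated as recorded 22 February 2016, the work-commencement date; B's effective date is 3 October 2015, when work began; G missed the 30-day window (75 days after the deed), so its recording date stands.
C is an HOA assessment lien, so it outranks all other liens regardless of date.
Among the remaining liens, by effective date: E (24 January 2015), G (6 July 2015), B (3 October 2015), D (16 November 2015), A (22 February 2016), F (13 April 2016).

C, E, G, B, D, A, F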